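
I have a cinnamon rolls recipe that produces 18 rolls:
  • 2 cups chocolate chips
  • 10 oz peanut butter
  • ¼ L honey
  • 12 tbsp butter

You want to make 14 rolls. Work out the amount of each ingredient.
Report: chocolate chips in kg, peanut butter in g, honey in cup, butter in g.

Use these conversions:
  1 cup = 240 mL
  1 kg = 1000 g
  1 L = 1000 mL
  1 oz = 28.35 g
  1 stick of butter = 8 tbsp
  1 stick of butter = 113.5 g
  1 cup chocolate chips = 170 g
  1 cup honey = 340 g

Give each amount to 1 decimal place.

chocolate chips: 0.3 kg; peanut butter: 220.5 g; honey: 0.8 cup; butter: 132.4 g

Scaling factor: 14/18 = 7/9.
chocolate chips: 2 cup × 7/9 × 170 g/cup ÷ 1000 g/kg ≈ 0.3 kg
peanut butter: 10 oz × 7/9 × 28.35 g/oz = 220.5 g
honey: 0.25 L × 7/9 × 1000 mL/L ÷ 240 mL/cup ≈ 0.8 cup
butter: 12 tbsp × 7/9 ÷ 8 tbsp/stick × 113.5 g/stick ≈ 132.4 g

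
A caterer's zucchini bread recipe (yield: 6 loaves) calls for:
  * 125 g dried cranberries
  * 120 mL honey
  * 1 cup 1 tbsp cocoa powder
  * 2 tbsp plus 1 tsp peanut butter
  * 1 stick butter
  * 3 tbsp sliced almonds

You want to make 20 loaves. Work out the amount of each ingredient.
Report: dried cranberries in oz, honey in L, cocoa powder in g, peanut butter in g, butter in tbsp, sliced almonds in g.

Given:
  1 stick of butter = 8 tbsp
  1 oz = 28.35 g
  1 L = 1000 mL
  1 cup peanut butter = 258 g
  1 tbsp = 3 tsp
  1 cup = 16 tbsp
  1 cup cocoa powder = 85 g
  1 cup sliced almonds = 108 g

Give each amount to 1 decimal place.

dried cranberries: 14.7 oz; honey: 0.4 L; cocoa powder: 301.0 g; peanut butter: 125.4 g; butter: 26.7 tbsp; sliced almonds: 67.5 g

Scaling factor: 20/6 = 10/3.
dried cranberries: 125 g × 10/3 ÷ 28.35 g/oz ≈ 14.7 oz
honey: 120 mL × 10/3 ÷ 1000 mL/L = 0.4 L
cocoa powder: (1 cup + 1 tbsp = 1.0625 cup) × 10/3 × 85 g/cup ≈ 301.0 g
peanut butter: (2 tbsp + 1 tsp = 7/3 tbsp) × 10/3 ÷ 16 tbsp/cup × 258 g/cup ≈ 125.4 g
butter: 1 stick × 10/3 × 8 tbsp/stick ≈ 26.7 tbsp
sliced almonds: 3 tbsp × 10/3 ÷ 16 tbsp/cup × 108 g/cup = 67.5 g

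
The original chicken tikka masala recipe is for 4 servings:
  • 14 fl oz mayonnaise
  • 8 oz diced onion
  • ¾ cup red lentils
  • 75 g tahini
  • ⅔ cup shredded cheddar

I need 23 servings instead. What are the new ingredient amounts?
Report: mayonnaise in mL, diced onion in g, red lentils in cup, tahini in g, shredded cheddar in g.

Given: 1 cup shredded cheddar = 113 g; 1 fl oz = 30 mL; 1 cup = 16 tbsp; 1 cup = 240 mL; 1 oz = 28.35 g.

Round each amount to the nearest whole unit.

Scaling factor: 23/4 = 5.75.
mayonnaise: 14 fl oz × 23/4 × 30 mL/fl oz = 2415 mL
diced onion: 8 oz × 23/4 × 28.35 g/oz ≈ 1304 g
red lentils: 0.75 cup × 23/4 ≈ 4 cup
tahini: 75 g × 23/4 ≈ 431 g
shredded cheddar: 2/3 cup × 23/4 × 113 g/cup ≈ 433 g

mayonnaise: 2415 mL; diced onion: 1304 g; red lentils: 4 cup; tahini: 431 g; shredded cheddar: 433 g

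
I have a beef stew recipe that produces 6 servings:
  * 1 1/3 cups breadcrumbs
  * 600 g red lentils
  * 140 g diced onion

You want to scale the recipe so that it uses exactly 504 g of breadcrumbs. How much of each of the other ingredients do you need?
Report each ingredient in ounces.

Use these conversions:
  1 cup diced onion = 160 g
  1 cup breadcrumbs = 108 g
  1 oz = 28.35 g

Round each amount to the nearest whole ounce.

red lentils: 74 oz; diced onion: 17 oz

The original recipe has 144 g of breadcrumbs, so the scaling factor is 504 ÷ 144 = 7/2 = 3.5.
red lentils: 600 g × 7/2 ÷ 28.35 g/oz ≈ 74 oz
diced onion: 140 g × 7/2 ÷ 28.35 g/oz ≈ 17 oz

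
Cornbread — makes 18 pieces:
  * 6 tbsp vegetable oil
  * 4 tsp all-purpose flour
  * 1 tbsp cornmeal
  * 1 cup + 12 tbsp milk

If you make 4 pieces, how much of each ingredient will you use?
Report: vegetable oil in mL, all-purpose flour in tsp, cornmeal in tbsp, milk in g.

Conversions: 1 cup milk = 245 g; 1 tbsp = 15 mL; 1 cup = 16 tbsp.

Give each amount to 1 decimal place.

vegetable oil: 20.0 mL; all-purpose flour: 0.9 tsp; cornmeal: 0.2 tbsp; milk: 95.3 g

Scaling factor: 4/18 = 2/9.
vegetable oil: 6 tbsp × 2/9 × 15 mL/tbsp = 20.0 mL
all-purpose flour: 4 tsp × 2/9 ≈ 0.9 tsp
cornmeal: 1 tbsp × 2/9 ≈ 0.2 tbsp
milk: (1 cup + 12 tbsp = 1.75 cup) × 2/9 × 245 g/cup ≈ 95.3 g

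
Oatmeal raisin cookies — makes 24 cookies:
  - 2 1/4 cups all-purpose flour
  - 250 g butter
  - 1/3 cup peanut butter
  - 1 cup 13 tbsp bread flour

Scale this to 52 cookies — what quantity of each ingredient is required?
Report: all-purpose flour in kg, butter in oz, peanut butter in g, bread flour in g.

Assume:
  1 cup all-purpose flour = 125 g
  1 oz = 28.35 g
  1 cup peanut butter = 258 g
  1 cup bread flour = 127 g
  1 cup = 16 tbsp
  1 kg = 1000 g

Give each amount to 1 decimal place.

Scaling factor: 52/24 = 13/6.
all-purpose flour: 2.25 cup × 13/6 × 125 g/cup ÷ 1000 g/kg ≈ 0.6 kg
butter: 250 g × 13/6 ÷ 28.35 g/oz ≈ 19.1 oz
peanut butter: 1/3 cup × 13/6 × 258 g/cup ≈ 186.3 g
bread flour: (1 cup + 13 tbsp = 1.8125 cup) × 13/6 × 127 g/cup ≈ 498.7 g

all-purpose flour: 0.6 kg; butter: 19.1 oz; peanut butter: 186.3 g; bread flour: 498.7 g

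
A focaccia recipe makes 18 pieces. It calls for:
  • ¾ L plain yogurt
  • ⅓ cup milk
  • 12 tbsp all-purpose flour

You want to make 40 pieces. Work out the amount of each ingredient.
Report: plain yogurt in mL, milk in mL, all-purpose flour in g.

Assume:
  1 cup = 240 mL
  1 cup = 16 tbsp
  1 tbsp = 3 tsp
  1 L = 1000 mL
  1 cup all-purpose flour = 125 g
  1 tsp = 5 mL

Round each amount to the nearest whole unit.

plain yogurt: 1667 mL; milk: 178 mL; all-purpose flour: 208 g

Scaling factor: 40/18 = 20/9.
plain yogurt: 0.75 L × 20/9 × 1000 mL/L ≈ 1667 mL
milk: 1/3 cup × 20/9 × 240 mL/cup ≈ 178 mL
all-purpose flour: 12 tbsp × 20/9 ÷ 16 tbsp/cup × 125 g/cup ≈ 208 g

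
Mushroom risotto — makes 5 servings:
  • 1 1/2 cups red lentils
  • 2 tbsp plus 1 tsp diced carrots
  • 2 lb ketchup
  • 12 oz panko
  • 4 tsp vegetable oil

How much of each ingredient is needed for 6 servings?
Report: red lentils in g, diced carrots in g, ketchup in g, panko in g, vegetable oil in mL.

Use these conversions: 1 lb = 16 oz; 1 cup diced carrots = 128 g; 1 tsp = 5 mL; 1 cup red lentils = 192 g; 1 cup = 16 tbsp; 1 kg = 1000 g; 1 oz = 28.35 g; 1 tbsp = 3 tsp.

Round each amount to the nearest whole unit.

Scaling factor: 6/5 = 1.2.
red lentils: 1.5 cup × 6/5 × 192 g/cup ≈ 346 g
diced carrots: (2 tbsp + 1 tsp = 7/3 tbsp) × 6/5 ÷ 16 tbsp/cup × 128 g/cup ≈ 22 g
ketchup: 2 lb × 6/5 × 16 oz/lb × 28.35 g/oz ≈ 1089 g
panko: 12 oz × 6/5 × 28.35 g/oz ≈ 408 g
vegetable oil: 4 tsp × 6/5 × 5 mL/tsp = 24 mL

red lentils: 346 g; diced carrots: 22 g; ketchup: 1089 g; panko: 408 g; vegetable oil: 24 mL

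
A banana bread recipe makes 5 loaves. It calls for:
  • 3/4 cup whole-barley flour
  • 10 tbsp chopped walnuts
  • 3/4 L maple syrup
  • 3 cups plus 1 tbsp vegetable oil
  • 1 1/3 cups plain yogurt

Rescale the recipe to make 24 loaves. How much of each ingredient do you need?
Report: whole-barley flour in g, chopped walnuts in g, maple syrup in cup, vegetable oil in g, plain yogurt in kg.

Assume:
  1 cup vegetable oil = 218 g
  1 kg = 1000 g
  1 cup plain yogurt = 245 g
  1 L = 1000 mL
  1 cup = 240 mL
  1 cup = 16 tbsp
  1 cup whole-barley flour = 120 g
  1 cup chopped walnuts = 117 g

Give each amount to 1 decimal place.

Scaling factor: 24/5 = 4.8.
whole-barley flour: 0.75 cup × 24/5 × 120 g/cup = 432.0 g
chopped walnuts: 10 tbsp × 24/5 ÷ 16 tbsp/cup × 117 g/cup = 351.0 g
maple syrup: 0.75 L × 24/5 × 1000 mL/L ÷ 240 mL/cup = 15.0 cup
vegetable oil: (3 cup + 1 tbsp = 3.0625 cup) × 24/5 × 218 g/cup = 3204.6 g
plain yogurt: 4/3 cup × 24/5 × 245 g/cup ÷ 1000 g/kg ≈ 1.6 kg

whole-barley flour: 432.0 g; chopped walnuts: 351.0 g; maple syrup: 15.0 cup; vegetable oil: 3204.6 g; plain yogurt: 1.6 kg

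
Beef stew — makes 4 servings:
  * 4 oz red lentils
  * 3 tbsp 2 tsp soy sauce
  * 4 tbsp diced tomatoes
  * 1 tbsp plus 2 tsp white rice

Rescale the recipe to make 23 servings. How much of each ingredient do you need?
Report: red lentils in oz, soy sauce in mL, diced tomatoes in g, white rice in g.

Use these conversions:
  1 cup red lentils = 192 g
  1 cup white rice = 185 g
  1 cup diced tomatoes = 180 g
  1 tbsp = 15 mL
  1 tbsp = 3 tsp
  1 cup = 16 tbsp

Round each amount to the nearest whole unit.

red lentils: 23 oz; soy sauce: 316 mL; diced tomatoes: 259 g; white rice: 111 g

Scaling factor: 23/4 = 5.75.
red lentils: 4 oz × 23/4 = 23 oz
soy sauce: (3 tbsp + 2 tsp = 11/3 tbsp) × 23/4 × 15 mL/tbsp ≈ 316 mL
diced tomatoes: 4 tbsp × 23/4 ÷ 16 tbsp/cup × 180 g/cup ≈ 259 g
white rice: (1 tbsp + 2 tsp = 5/3 tbsp) × 23/4 ÷ 16 tbsp/cup × 185 g/cup ≈ 111 g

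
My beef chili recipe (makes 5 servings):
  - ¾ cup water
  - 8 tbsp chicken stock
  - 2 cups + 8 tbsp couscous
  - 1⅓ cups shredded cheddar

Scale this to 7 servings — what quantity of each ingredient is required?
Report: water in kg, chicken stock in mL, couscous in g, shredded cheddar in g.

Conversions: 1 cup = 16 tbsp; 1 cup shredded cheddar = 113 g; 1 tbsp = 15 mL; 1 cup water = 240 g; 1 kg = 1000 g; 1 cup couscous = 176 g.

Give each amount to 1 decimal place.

water: 0.3 kg; chicken stock: 168.0 mL; couscous: 616.0 g; shredded cheddar: 210.9 g

Scaling factor: 7/5 = 1.4.
water: 0.75 cup × 7/5 × 240 g/cup ÷ 1000 g/kg ≈ 0.3 kg
chicken stock: 8 tbsp × 7/5 × 15 mL/tbsp = 168.0 mL
couscous: (2 cup + 8 tbsp = 2.5 cup) × 7/5 × 176 g/cup = 616.0 g
shredded cheddar: 4/3 cup × 7/5 × 113 g/cup ≈ 210.9 g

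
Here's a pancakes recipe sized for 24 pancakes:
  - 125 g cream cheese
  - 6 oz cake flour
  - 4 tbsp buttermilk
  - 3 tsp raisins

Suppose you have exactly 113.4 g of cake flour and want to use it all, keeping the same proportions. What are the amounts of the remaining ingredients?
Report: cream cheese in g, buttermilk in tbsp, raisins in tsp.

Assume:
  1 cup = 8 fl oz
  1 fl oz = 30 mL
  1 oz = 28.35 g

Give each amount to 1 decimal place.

The original recipe has 170.1 g of cake flour, so the scaling factor is 113.4 ÷ 170.1 = 2/3.
cream cheese: 125 g × 2/3 ≈ 83.3 g
buttermilk: 4 tbsp × 2/3 ≈ 2.7 tbsp
raisins: 3 tsp × 2/3 = 2.0 tsp

cream cheese: 83.3 g; buttermilk: 2.7 tbsp; raisins: 2.0 tsp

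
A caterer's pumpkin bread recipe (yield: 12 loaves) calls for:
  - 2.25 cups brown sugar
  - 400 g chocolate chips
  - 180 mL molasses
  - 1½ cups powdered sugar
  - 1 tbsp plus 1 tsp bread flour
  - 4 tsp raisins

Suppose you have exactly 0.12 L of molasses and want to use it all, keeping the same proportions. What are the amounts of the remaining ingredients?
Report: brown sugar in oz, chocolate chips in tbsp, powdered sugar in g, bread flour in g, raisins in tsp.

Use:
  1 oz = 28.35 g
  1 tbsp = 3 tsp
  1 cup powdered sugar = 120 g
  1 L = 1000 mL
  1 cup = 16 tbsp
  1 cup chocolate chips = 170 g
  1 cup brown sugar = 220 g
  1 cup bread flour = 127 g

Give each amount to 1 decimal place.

brown sugar: 11.6 oz; chocolate chips: 25.1 tbsp; powdered sugar: 120.0 g; bread flour: 7.1 g; raisins: 2.7 tsp

The original recipe has 0.18 L of molasses, so the scaling factor is 0.12 ÷ 0.18 = 2/3.
brown sugar: 2.25 cup × 2/3 × 220 g/cup ÷ 28.35 g/oz ≈ 11.6 oz
chocolate chips: 400 g × 2/3 ÷ 170 g/cup × 16 tbsp/cup ≈ 25.1 tbsp
powdered sugar: 1.5 cup × 2/3 × 120 g/cup = 120.0 g
bread flour: (1 tbsp + 1 tsp = 4/3 tbsp) × 2/3 ÷ 16 tbsp/cup × 127 g/cup ≈ 7.1 g
raisins: 4 tsp × 2/3 ≈ 2.7 tsp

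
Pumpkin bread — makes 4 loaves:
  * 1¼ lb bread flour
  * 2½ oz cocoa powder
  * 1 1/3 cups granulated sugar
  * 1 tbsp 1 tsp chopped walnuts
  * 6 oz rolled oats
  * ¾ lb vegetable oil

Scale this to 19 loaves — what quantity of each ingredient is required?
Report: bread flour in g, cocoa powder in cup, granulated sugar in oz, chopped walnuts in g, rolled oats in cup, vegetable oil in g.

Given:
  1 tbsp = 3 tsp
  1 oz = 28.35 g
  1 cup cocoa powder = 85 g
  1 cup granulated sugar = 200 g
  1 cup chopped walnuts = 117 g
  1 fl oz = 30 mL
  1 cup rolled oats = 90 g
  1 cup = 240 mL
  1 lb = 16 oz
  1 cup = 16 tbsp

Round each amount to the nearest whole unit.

bread flour: 2693 g; cocoa powder: 4 cup; granulated sugar: 45 oz; chopped walnuts: 46 g; rolled oats: 9 cup; vegetable oil: 1616 g

Scaling factor: 19/4 = 4.75.
bread flour: 1.25 lb × 19/4 × 16 oz/lb × 28.35 g/oz ≈ 2693 g
cocoa powder: 2.5 oz × 19/4 × 28.35 g/oz ÷ 85 g/cup ≈ 4 cup
granulated sugar: 4/3 cup × 19/4 × 200 g/cup ÷ 28.35 g/oz ≈ 45 oz
chopped walnuts: (1 tbsp + 1 tsp = 4/3 tbsp) × 19/4 ÷ 16 tbsp/cup × 117 g/cup ≈ 46 g
rolled oats: 6 oz × 19/4 × 28.35 g/oz ÷ 90 g/cup ≈ 9 cup
vegetable oil: 0.75 lb × 19/4 × 16 oz/lb × 28.35 g/oz ≈ 1616 g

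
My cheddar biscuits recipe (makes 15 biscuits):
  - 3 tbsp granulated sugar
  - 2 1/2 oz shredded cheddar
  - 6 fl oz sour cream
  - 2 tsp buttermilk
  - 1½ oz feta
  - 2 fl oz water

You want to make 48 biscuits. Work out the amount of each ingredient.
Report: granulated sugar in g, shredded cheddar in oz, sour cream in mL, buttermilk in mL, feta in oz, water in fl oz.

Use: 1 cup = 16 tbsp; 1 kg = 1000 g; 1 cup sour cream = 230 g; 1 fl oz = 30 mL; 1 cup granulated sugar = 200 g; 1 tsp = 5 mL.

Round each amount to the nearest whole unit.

granulated sugar: 120 g; shredded cheddar: 8 oz; sour cream: 576 mL; buttermilk: 32 mL; feta: 5 oz; water: 6 fl oz

Scaling factor: 48/15 = 16/5 = 3.2.
granulated sugar: 3 tbsp × 16/5 ÷ 16 tbsp/cup × 200 g/cup = 120 g
shredded cheddar: 2.5 oz × 16/5 = 8 oz
sour cream: 6 fl oz × 16/5 × 30 mL/fl oz = 576 mL
buttermilk: 2 tsp × 16/5 × 5 mL/tsp = 32 mL
feta: 1.5 oz × 16/5 ≈ 5 oz
water: 2 fl oz × 16/5 ≈ 6 fl oz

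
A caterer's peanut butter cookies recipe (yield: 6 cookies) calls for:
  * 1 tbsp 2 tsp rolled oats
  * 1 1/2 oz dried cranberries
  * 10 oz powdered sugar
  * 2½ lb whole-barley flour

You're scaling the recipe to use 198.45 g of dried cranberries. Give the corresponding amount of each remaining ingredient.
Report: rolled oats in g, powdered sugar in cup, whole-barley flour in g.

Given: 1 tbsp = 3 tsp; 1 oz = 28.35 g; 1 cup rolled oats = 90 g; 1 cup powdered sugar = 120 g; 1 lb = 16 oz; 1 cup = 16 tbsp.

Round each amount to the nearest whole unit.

rolled oats: 44 g; powdered sugar: 11 cup; whole-barley flour: 5292 g

The original recipe has 42.525 g of dried cranberries, so the scaling factor is 198.45 ÷ 42.525 = 14/3.
rolled oats: (1 tbsp + 2 tsp = 5/3 tbsp) × 14/3 ÷ 16 tbsp/cup × 90 g/cup ≈ 44 g
powdered sugar: 10 oz × 14/3 × 28.35 g/oz ÷ 120 g/cup ≈ 11 cup
whole-barley flour: 2.5 lb × 14/3 × 16 oz/lb × 28.35 g/oz = 5292 g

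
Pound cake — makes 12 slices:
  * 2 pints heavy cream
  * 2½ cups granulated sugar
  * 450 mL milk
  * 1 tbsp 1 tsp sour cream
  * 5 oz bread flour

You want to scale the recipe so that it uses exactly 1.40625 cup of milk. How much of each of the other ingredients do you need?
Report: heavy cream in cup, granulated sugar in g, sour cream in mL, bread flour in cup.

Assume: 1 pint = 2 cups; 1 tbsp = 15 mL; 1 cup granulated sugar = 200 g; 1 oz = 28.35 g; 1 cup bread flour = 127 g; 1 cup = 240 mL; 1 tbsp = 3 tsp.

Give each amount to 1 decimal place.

The original recipe has 1.875 cup of milk, so the scaling factor is 1.40625 ÷ 1.875 = 3/4 = 0.75.
heavy cream: 2 pint × 3/4 × 2 cup/pint = 3.0 cup
granulated sugar: 2.5 cup × 3/4 × 200 g/cup = 375.0 g
sour cream: (1 tbsp + 1 tsp = 4/3 tbsp) × 3/4 × 15 mL/tbsp = 15.0 mL
bread flour: 5 oz × 3/4 × 28.35 g/oz ÷ 127 g/cup ≈ 0.8 cup

heavy cream: 3.0 cup; granulated sugar: 375.0 g; sour cream: 15.0 mL; bread flour: 0.8 cup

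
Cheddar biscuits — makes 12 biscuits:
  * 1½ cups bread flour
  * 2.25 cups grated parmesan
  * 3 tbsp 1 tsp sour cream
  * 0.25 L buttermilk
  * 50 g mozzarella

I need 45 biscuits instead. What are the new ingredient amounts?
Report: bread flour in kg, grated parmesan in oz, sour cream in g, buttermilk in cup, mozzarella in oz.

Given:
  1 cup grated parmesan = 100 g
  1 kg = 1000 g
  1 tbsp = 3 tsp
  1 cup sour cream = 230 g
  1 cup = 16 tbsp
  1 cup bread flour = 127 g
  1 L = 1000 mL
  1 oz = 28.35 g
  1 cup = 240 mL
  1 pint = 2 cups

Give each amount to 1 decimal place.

Scaling factor: 45/12 = 15/4 = 3.75.
bread flour: 1.5 cup × 15/4 × 127 g/cup ÷ 1000 g/kg ≈ 0.7 kg
grated parmesan: 2.25 cup × 15/4 × 100 g/cup ÷ 28.35 g/oz ≈ 29.8 oz
sour cream: (3 tbsp + 1 tsp = 10/3 tbsp) × 15/4 ÷ 16 tbsp/cup × 230 g/cup ≈ 179.7 g
buttermilk: 0.25 L × 15/4 × 1000 mL/L ÷ 240 mL/cup ≈ 3.9 cup
mozzarella: 50 g × 15/4 ÷ 28.35 g/oz ≈ 6.6 oz

bread flour: 0.7 kg; grated parmesan: 29.8 oz; sour cream: 179.7 g; buttermilk: 3.9 cup; mozzarella: 6.6 oz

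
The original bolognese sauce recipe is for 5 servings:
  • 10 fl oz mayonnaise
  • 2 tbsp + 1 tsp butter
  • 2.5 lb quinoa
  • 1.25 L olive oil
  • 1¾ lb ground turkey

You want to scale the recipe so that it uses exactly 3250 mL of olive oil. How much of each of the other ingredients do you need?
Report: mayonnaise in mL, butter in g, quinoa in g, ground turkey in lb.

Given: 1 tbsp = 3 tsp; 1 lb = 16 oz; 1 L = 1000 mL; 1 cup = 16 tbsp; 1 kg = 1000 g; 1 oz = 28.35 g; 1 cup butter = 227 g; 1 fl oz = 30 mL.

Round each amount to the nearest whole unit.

mayonnaise: 780 mL; butter: 86 g; quinoa: 2948 g; ground turkey: 5 lb

The original recipe has 1250 mL of olive oil, so the scaling factor is 3250 ÷ 1250 = 13/5 = 2.6.
mayonnaise: 10 fl oz × 13/5 × 30 mL/fl oz = 780 mL
butter: (2 tbsp + 1 tsp = 7/3 tbsp) × 13/5 ÷ 16 tbsp/cup × 227 g/cup ≈ 86 g
quinoa: 2.5 lb × 13/5 × 16 oz/lb × 28.35 g/oz ≈ 2948 g
ground turkey: 1.75 lb × 13/5 ≈ 5 lb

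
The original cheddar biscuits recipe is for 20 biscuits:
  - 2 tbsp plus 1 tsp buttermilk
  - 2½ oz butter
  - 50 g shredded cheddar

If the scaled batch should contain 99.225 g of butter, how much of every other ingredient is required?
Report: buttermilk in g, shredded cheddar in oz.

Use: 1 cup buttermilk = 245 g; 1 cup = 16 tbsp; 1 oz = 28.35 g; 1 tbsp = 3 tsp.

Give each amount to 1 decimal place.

buttermilk: 50.0 g; shredded cheddar: 2.5 oz

The original recipe has 70.875 g of butter, so the scaling factor is 99.225 ÷ 70.875 = 7/5 = 1.4.
buttermilk: (2 tbsp + 1 tsp = 7/3 tbsp) × 7/5 ÷ 16 tbsp/cup × 245 g/cup ≈ 50.0 g
shredded cheddar: 50 g × 7/5 ÷ 28.35 g/oz ≈ 2.5 oz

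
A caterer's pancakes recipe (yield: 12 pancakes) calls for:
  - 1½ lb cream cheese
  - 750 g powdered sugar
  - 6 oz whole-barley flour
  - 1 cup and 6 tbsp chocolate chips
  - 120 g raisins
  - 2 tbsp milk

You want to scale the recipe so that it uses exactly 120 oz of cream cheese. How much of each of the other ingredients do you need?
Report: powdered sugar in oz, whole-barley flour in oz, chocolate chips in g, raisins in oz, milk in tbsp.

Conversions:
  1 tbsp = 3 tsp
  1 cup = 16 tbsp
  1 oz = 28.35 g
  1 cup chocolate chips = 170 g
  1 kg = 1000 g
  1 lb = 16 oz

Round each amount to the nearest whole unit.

powdered sugar: 132 oz; whole-barley flour: 30 oz; chocolate chips: 1169 g; raisins: 21 oz; milk: 10 tbsp

The original recipe has 24 oz of cream cheese, so the scaling factor is 120 ÷ 24 = 5.
powdered sugar: 750 g × 5 ÷ 28.35 g/oz ≈ 132 oz
whole-barley flour: 6 oz × 5 = 30 oz
chocolate chips: (1 cup + 6 tbsp = 1.375 cup) × 5 × 170 g/cup ≈ 1169 g
raisins: 120 g × 5 ÷ 28.35 g/oz ≈ 21 oz
milk: 2 tbsp × 5 = 10 tbsp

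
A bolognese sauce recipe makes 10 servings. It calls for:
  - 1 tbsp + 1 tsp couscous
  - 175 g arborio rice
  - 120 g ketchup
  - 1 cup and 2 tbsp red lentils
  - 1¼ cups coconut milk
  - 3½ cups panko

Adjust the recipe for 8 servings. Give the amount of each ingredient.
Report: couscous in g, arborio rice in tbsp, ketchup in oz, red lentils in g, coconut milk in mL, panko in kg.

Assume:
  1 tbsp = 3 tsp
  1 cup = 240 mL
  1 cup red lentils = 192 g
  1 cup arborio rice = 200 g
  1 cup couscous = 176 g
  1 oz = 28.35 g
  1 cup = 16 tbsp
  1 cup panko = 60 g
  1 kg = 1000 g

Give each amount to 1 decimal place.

Scaling factor: 8/10 = 4/5 = 0.8.
couscous: (1 tbsp + 1 tsp = 4/3 tbsp) × 4/5 ÷ 16 tbsp/cup × 176 g/cup ≈ 11.7 g
arborio rice: 175 g × 4/5 ÷ 200 g/cup × 16 tbsp/cup = 11.2 tbsp
ketchup: 120 g × 4/5 ÷ 28.35 g/oz ≈ 3.4 oz
red lentils: (1 cup + 2 tbsp = 1.125 cup) × 4/5 × 192 g/cup = 172.8 g
coconut milk: 1.25 cup × 4/5 × 240 mL/cup = 240.0 mL
panko: 3.5 cup × 4/5 × 60 g/cup ÷ 1000 g/kg ≈ 0.2 kg

couscous: 11.7 g; arborio rice: 11.2 tbsp; ketchup: 3.4 oz; red lentils: 172.8 g; coconut milk: 240.0 mL; panko: 0.2 kg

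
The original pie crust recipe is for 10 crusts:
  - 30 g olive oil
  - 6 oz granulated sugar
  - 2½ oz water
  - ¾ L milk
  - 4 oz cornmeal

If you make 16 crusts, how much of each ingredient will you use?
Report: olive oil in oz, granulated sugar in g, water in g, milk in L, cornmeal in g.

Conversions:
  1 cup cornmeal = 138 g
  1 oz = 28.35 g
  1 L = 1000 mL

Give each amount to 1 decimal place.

Scaling factor: 16/10 = 8/5 = 1.6.
olive oil: 30 g × 8/5 ÷ 28.35 g/oz ≈ 1.7 oz
granulated sugar: 6 oz × 8/5 × 28.35 g/oz ≈ 272.2 g
water: 2.5 oz × 8/5 × 28.35 g/oz = 113.4 g
milk: 0.75 L × 8/5 = 1.2 L
cornmeal: 4 oz × 8/5 × 28.35 g/oz ≈ 181.4 g

olive oil: 1.7 oz; granulated sugar: 272.2 g; water: 113.4 g; milk: 1.2 L; cornmeal: 181.4 g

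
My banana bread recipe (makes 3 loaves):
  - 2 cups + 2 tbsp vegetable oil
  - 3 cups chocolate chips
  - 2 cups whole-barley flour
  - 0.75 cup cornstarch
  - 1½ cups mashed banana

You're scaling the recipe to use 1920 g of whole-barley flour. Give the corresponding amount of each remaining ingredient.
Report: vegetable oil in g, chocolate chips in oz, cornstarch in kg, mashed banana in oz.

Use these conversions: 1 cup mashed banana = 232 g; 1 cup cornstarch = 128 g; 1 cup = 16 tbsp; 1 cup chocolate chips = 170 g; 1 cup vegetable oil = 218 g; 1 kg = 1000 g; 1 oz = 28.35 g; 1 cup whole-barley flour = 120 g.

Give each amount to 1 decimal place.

The original recipe has 240 g of whole-barley flour, so the scaling factor is 1920 ÷ 240 = 8.
vegetable oil: (2 cup + 2 tbsp = 2.125 cup) × 8 × 218 g/cup = 3706.0 g
chocolate chips: 3 cup × 8 × 170 g/cup ÷ 28.35 g/oz ≈ 143.9 oz
cornstarch: 0.75 cup × 8 × 128 g/cup ÷ 1000 g/kg ≈ 0.8 kg
mashed banana: 1.5 cup × 8 × 232 g/cup ÷ 28.35 g/oz ≈ 98.2 oz

vegetable oil: 3706.0 g; chocolate chips: 143.9 oz; cornstarch: 0.8 kg; mashed banana: 98.2 oz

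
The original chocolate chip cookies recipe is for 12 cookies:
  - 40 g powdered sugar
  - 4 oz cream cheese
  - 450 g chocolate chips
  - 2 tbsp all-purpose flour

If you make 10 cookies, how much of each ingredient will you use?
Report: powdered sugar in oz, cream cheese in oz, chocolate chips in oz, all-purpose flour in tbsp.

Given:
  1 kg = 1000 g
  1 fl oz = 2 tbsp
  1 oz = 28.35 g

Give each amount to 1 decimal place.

powdered sugar: 1.2 oz; cream cheese: 3.3 oz; chocolate chips: 13.2 oz; all-purpose flour: 1.7 tbsp

Scaling factor: 10/12 = 5/6.
powdered sugar: 40 g × 5/6 ÷ 28.35 g/oz ≈ 1.2 oz
cream cheese: 4 oz × 5/6 ≈ 3.3 oz
chocolate chips: 450 g × 5/6 ÷ 28.35 g/oz ≈ 13.2 oz
all-purpose flour: 2 tbsp × 5/6 ≈ 1.7 tbsp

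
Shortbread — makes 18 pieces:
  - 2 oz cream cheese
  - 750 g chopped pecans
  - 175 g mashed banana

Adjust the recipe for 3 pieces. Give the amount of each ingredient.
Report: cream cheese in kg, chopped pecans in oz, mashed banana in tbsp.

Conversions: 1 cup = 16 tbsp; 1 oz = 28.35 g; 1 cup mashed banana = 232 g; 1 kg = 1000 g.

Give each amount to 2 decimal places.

cream cheese: 0.01 kg; chopped pecans: 4.41 oz; mashed banana: 2.01 tbsp

Scaling factor: 3/18 = 1/6.
cream cheese: 2 oz × 1/6 × 28.35 g/oz ÷ 1000 g/kg ≈ 0.01 kg
chopped pecans: 750 g × 1/6 ÷ 28.35 g/oz ≈ 4.41 oz
mashed banana: 175 g × 1/6 ÷ 232 g/cup × 16 tbsp/cup ≈ 2.01 tbsp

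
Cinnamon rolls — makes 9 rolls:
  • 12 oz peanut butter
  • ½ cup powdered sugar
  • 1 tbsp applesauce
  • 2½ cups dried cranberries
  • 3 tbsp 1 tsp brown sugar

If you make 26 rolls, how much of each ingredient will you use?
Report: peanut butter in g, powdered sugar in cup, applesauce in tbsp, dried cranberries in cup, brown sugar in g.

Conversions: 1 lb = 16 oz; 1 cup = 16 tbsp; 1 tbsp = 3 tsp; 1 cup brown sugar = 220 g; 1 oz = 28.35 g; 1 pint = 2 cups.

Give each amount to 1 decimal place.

Scaling factor: 26/9.
peanut butter: 12 oz × 26/9 × 28.35 g/oz = 982.8 g
powdered sugar: 0.5 cup × 26/9 ≈ 1.4 cup
applesauce: 1 tbsp × 26/9 ≈ 2.9 tbsp
dried cranberries: 2.5 cup × 26/9 ≈ 7.2 cup
brown sugar: (3 tbsp + 1 tsp = 10/3 tbsp) × 26/9 ÷ 16 tbsp/cup × 220 g/cup ≈ 132.4 g

peanut butter: 982.8 g; powdered sugar: 1.4 cup; applesauce: 2.9 tbsp; dried cranberries: 7.2 cup; brown sugar: 132.4 g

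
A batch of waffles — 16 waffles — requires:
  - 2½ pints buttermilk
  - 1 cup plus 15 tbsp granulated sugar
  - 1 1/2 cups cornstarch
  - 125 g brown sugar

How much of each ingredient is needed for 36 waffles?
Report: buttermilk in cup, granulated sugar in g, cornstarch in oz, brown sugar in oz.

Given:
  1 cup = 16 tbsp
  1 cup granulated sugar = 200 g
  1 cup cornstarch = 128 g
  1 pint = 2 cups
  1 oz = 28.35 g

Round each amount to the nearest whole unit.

Scaling factor: 36/16 = 9/4 = 2.25.
buttermilk: 2.5 pint × 9/4 × 2 cup/pint ≈ 11 cup
granulated sugar: (1 cup + 15 tbsp = 1.9375 cup) × 9/4 × 200 g/cup ≈ 872 g
cornstarch: 1.5 cup × 9/4 × 128 g/cup ÷ 28.35 g/oz ≈ 15 oz
brown sugar: 125 g × 9/4 ÷ 28.35 g/oz ≈ 10 oz

buttermilk: 11 cup; granulated sugar: 872 g; cornstarch: 15 oz; brown sugar: 10 oz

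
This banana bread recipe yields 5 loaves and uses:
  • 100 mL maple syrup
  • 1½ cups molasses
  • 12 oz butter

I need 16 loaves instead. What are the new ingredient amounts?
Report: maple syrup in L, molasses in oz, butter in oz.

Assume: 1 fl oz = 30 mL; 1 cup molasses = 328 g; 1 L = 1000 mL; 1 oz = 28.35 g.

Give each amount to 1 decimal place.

Scaling factor: 16/5 = 3.2.
maple syrup: 100 mL × 16/5 ÷ 1000 mL/L ≈ 0.3 L
molasses: 1.5 cup × 16/5 × 328 g/cup ÷ 28.35 g/oz ≈ 55.5 oz
butter: 12 oz × 16/5 = 38.4 oz

maple syrup: 0.3 L; molasses: 55.5 oz; butter: 38.4 oz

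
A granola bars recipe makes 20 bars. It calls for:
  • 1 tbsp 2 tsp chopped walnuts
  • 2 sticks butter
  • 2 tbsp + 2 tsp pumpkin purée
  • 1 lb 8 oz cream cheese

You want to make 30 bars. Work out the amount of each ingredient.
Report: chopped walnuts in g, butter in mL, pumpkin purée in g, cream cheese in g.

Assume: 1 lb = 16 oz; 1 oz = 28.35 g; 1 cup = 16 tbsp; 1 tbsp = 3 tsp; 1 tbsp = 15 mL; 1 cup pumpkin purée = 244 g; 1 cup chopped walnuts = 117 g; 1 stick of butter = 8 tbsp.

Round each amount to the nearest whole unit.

chopped walnuts: 18 g; butter: 360 mL; pumpkin purée: 61 g; cream cheese: 1021 g

Scaling factor: 30/20 = 3/2 = 1.5.
chopped walnuts: (1 tbsp + 2 tsp = 5/3 tbsp) × 3/2 ÷ 16 tbsp/cup × 117 g/cup ≈ 18 g
butter: 2 stick × 3/2 × 8 tbsp/stick × 15 mL/tbsp = 360 mL
pumpkin purée: (2 tbsp + 2 tsp = 8/3 tbsp) × 3/2 ÷ 16 tbsp/cup × 244 g/cup = 61 g
cream cheese: (1 lb + 8 oz = 1.5 lb) × 3/2 × 16 oz/lb × 28.35 g/oz ≈ 1021 g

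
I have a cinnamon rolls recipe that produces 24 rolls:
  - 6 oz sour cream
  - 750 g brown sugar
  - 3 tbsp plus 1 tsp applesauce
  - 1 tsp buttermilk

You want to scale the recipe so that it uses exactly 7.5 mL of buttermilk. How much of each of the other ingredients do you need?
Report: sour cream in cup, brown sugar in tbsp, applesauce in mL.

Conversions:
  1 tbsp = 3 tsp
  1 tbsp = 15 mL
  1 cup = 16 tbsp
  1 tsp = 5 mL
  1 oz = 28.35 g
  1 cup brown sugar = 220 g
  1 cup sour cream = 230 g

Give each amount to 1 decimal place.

The original recipe has 5 mL of buttermilk, so the scaling factor is 7.5 ÷ 5 = 3/2 = 1.5.
sour cream: 6 oz × 3/2 × 28.35 g/oz ÷ 230 g/cup ≈ 1.1 cup
brown sugar: 750 g × 3/2 ÷ 220 g/cup × 16 tbsp/cup ≈ 81.8 tbsp
applesauce: (3 tbsp + 1 tsp = 10/3 tbsp) × 3/2 × 15 mL/tbsp = 75.0 mL

sour cream: 1.1 cup; brown sugar: 81.8 tbsp; applesauce: 75.0 mL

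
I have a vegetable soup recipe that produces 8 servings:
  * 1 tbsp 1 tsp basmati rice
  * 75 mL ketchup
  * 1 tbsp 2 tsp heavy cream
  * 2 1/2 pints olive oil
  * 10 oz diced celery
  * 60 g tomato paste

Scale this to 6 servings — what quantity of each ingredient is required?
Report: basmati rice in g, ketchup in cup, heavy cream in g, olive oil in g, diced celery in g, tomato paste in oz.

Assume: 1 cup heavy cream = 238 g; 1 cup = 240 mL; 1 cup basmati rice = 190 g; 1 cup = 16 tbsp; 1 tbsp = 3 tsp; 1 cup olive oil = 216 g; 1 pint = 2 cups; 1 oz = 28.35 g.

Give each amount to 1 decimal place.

basmati rice: 11.9 g; ketchup: 0.2 cup; heavy cream: 18.6 g; olive oil: 810.0 g; diced celery: 212.6 g; tomato paste: 1.6 oz

Scaling factor: 6/8 = 3/4 = 0.75.
basmati rice: (1 tbsp + 1 tsp = 4/3 tbsp) × 3/4 ÷ 16 tbsp/cup × 190 g/cup ≈ 11.9 g
ketchup: 75 mL × 3/4 ÷ 240 mL/cup ≈ 0.2 cup
heavy cream: (1 tbsp + 2 tsp = 5/3 tbsp) × 3/4 ÷ 16 tbsp/cup × 238 g/cup ≈ 18.6 g
olive oil: 2.5 pint × 3/4 × 2 cup/pint × 216 g/cup = 810.0 g
diced celery: 10 oz × 3/4 × 28.35 g/oz ≈ 212.6 g
tomato paste: 60 g × 3/4 ÷ 28.35 g/oz ≈ 1.6 oz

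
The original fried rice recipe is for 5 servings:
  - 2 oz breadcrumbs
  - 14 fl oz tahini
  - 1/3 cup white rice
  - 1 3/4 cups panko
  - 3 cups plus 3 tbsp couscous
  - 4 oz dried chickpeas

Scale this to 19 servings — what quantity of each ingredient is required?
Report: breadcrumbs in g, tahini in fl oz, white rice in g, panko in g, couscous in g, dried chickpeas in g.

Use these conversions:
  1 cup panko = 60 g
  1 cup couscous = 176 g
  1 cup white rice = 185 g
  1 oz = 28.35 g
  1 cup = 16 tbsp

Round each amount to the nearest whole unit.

Scaling factor: 19/5 = 3.8.
breadcrumbs: 2 oz × 19/5 × 28.35 g/oz ≈ 215 g
tahini: 14 fl oz × 19/5 ≈ 53 fl oz
white rice: 1/3 cup × 19/5 × 185 g/cup ≈ 234 g
panko: 1.75 cup × 19/5 × 60 g/cup = 399 g
couscous: (3 cup + 3 tbsp = 3.1875 cup) × 19/5 × 176 g/cup ≈ 2132 g
dried chickpeas: 4 oz × 19/5 × 28.35 g/oz ≈ 431 g

breadcrumbs: 215 g; tahini: 53 fl oz; white rice: 234 g; panko: 399 g; couscous: 2132 g; dried chickpeas: 431 g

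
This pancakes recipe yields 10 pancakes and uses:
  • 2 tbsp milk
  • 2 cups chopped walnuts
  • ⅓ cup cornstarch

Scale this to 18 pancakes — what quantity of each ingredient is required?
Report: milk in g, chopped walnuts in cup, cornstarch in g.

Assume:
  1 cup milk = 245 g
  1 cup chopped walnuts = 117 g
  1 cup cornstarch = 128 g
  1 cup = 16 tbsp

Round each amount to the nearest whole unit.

Scaling factor: 18/10 = 9/5 = 1.8.
milk: 2 tbsp × 9/5 ÷ 16 tbsp/cup × 245 g/cup ≈ 55 g
chopped walnuts: 2 cup × 9/5 ≈ 4 cup
cornstarch: 1/3 cup × 9/5 × 128 g/cup ≈ 77 g

milk: 55 g; chopped walnuts: 4 cup; cornstarch: 77 g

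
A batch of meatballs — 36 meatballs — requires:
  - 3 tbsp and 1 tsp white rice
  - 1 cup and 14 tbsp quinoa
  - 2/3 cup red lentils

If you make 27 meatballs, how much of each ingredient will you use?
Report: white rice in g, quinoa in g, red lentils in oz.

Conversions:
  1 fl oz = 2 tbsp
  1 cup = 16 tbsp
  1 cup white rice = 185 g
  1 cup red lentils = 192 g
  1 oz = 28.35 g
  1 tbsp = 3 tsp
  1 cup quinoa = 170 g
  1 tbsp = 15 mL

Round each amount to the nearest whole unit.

white rice: 29 g; quinoa: 239 g; red lentils: 3 oz

Scaling factor: 27/36 = 3/4 = 0.75.
white rice: (3 tbsp + 1 tsp = 10/3 tbsp) × 3/4 ÷ 16 tbsp/cup × 185 g/cup ≈ 29 g
quinoa: (1 cup + 14 tbsp = 1.875 cup) × 3/4 × 170 g/cup ≈ 239 g
red lentils: 2/3 cup × 3/4 × 192 g/cup ÷ 28.35 g/oz ≈ 3 oz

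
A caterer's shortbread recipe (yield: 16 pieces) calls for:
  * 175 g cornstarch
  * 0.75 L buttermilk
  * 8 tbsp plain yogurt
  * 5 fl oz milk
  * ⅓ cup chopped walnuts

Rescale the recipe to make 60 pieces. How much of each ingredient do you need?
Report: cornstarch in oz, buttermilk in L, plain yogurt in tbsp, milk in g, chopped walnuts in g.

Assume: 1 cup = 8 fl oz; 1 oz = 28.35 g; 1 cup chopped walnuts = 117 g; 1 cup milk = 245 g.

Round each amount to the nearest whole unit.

Scaling factor: 60/16 = 15/4 = 3.75.
cornstarch: 175 g × 15/4 ÷ 28.35 g/oz ≈ 23 oz
buttermilk: 0.75 L × 15/4 ≈ 3 L
plain yogurt: 8 tbsp × 15/4 = 30 tbsp
milk: 5 fl oz × 15/4 ÷ 8 fl oz/cup × 245 g/cup ≈ 574 g
chopped walnuts: 1/3 cup × 15/4 × 117 g/cup ≈ 146 g

cornstarch: 23 oz; buttermilk: 3 L; plain yogurt: 30 tbsp; milk: 574 g; chopped walnuts: 146 g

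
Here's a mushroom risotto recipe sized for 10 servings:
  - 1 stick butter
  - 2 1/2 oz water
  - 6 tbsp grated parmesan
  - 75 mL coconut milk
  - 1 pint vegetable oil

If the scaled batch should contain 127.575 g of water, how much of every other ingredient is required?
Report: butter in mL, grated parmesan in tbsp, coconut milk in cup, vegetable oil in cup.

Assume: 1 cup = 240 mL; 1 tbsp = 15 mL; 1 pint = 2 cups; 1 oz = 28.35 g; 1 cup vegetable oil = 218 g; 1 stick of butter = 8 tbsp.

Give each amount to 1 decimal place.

butter: 216.0 mL; grated parmesan: 10.8 tbsp; coconut milk: 0.6 cup; vegetable oil: 3.6 cup

The original recipe has 70.875 g of water, so the scaling factor is 127.575 ÷ 70.875 = 9/5 = 1.8.
butter: 1 stick × 9/5 × 8 tbsp/stick × 15 mL/tbsp = 216.0 mL
grated parmesan: 6 tbsp × 9/5 = 10.8 tbsp
coconut milk: 75 mL × 9/5 ÷ 240 mL/cup ≈ 0.6 cup
vegetable oil: 1 pint × 9/5 × 2 cup/pint = 3.6 cup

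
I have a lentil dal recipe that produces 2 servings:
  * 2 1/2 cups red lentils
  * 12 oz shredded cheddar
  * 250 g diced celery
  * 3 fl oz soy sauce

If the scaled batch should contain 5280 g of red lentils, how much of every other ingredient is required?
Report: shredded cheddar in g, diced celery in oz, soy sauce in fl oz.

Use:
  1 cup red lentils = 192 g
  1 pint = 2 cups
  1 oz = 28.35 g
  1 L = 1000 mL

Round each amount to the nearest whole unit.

shredded cheddar: 3742 g; diced celery: 97 oz; soy sauce: 33 fl oz

The original recipe has 480 g of red lentils, so the scaling factor is 5280 ÷ 480 = 11.
shredded cheddar: 12 oz × 11 × 28.35 g/oz ≈ 3742 g
diced celery: 250 g × 11 ÷ 28.35 g/oz ≈ 97 oz
soy sauce: 3 fl oz × 11 = 33 fl oz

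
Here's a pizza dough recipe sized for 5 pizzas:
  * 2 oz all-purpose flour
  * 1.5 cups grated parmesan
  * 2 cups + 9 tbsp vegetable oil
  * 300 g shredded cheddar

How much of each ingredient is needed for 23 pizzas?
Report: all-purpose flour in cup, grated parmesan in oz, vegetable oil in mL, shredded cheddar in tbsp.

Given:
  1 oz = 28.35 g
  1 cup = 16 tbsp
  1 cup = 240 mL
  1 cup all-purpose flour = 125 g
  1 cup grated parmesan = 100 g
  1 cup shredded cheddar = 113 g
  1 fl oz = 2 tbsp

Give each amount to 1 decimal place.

Scaling factor: 23/5 = 4.6.
all-purpose flour: 2 oz × 23/5 × 28.35 g/oz ÷ 125 g/cup ≈ 2.1 cup
grated parmesan: 1.5 cup × 23/5 × 100 g/cup ÷ 28.35 g/oz ≈ 24.3 oz
vegetable oil: (2 cup + 9 tbsp = 2.5625 cup) × 23/5 × 240 mL/cup = 2829.0 mL
shredded cheddar: 300 g × 23/5 ÷ 113 g/cup × 16 tbsp/cup ≈ 195.4 tbsp

all-purpose flour: 2.1 cup; grated parmesan: 24.3 oz; vegetable oil: 2829.0 mL; shredded cheddar: 195.4 tbsp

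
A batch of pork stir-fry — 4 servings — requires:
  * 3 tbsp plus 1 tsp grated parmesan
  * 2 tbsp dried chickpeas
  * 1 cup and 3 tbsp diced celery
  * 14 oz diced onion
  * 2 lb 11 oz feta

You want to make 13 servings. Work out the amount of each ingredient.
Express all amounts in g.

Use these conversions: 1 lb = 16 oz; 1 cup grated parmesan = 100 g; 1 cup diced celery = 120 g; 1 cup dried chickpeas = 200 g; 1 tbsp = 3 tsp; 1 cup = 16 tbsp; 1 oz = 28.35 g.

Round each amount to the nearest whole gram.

Scaling factor: 13/4 = 3.25.
grated parmesan: (3 tbsp + 1 tsp = 10/3 tbsp) × 13/4 ÷ 16 tbsp/cup × 100 g/cup ≈ 68 g
dried chickpeas: 2 tbsp × 13/4 ÷ 16 tbsp/cup × 200 g/cup ≈ 81 g
diced celery: (1 cup + 3 tbsp = 1.1875 cup) × 13/4 × 120 g/cup ≈ 463 g
diced onion: 14 oz × 13/4 × 28.35 g/oz ≈ 1290 g
feta: (2 lb + 11 oz = 2.6875 lb) × 13/4 × 16 oz/lb × 28.35 g/oz ≈ 3962 g

grated parmesan: 68 g; dried chickpeas: 81 g; diced celery: 463 g; diced onion: 1290 g; feta: 3962 g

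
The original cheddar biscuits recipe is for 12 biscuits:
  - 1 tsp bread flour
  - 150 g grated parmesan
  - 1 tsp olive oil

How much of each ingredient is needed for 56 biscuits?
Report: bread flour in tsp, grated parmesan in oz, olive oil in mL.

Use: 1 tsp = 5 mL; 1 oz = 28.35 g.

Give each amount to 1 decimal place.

Scaling factor: 56/12 = 14/3.
bread flour: 1 tsp × 14/3 ≈ 4.7 tsp
grated parmesan: 150 g × 14/3 ÷ 28.35 g/oz ≈ 24.7 oz
olive oil: 1 tsp × 14/3 × 5 mL/tsp ≈ 23.3 mL

bread flour: 4.7 tsp; grated parmesan: 24.7 oz; olive oil: 23.3 mL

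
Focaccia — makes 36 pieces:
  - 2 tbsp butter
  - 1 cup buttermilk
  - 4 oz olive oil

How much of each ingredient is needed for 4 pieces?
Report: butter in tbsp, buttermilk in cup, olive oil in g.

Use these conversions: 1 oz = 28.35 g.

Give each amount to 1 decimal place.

butter: 0.2 tbsp; buttermilk: 0.1 cup; olive oil: 12.6 g

Scaling factor: 4/36 = 1/9.
butter: 2 tbsp × 1/9 ≈ 0.2 tbsp
buttermilk: 1 cup × 1/9 ≈ 0.1 cup
olive oil: 4 oz × 1/9 × 28.35 g/oz = 12.6 g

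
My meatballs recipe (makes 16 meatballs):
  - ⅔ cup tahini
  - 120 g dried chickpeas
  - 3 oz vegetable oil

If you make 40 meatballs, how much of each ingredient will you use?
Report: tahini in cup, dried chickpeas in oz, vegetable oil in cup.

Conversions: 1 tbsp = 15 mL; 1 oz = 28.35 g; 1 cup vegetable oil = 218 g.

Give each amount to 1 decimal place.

Scaling factor: 40/16 = 5/2 = 2.5.
tahini: 2/3 cup × 5/2 ≈ 1.7 cup
dried chickpeas: 120 g × 5/2 ÷ 28.35 g/oz ≈ 10.6 oz
vegetable oil: 3 oz × 5/2 × 28.35 g/oz ÷ 218 g/cup ≈ 1.0 cup

tahini: 1.7 cup; dried chickpeas: 10.6 oz; vegetable oil: 1.0 cup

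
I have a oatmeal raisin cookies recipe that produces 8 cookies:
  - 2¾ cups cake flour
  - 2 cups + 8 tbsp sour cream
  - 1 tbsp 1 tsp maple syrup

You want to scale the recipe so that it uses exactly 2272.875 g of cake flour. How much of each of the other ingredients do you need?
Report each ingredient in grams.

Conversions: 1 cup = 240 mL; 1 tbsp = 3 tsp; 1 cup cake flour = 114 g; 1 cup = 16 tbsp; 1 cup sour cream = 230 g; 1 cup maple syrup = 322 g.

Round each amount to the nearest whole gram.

sour cream: 4169 g; maple syrup: 195 g

The original recipe has 313.5 g of cake flour, so the scaling factor is 2272.875 ÷ 313.5 = 29/4 = 7.25.
sour cream: (2 cup + 8 tbsp = 2.5 cup) × 29/4 × 230 g/cup ≈ 4169 g
maple syrup: (1 tbsp + 1 tsp = 4/3 tbsp) × 29/4 ÷ 16 tbsp/cup × 322 g/cup ≈ 195 g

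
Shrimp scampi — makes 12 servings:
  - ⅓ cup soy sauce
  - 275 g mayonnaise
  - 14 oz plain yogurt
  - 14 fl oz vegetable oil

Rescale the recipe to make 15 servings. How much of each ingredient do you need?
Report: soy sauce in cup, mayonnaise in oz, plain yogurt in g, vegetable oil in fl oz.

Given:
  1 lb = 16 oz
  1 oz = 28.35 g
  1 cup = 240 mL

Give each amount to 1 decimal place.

soy sauce: 0.4 cup; mayonnaise: 12.1 oz; plain yogurt: 496.1 g; vegetable oil: 17.5 fl oz

Scaling factor: 15/12 = 5/4 = 1.25.
soy sauce: 1/3 cup × 5/4 ≈ 0.4 cup
mayonnaise: 275 g × 5/4 ÷ 28.35 g/oz ≈ 12.1 oz
plain yogurt: 14 oz × 5/4 × 28.35 g/oz ≈ 496.1 g
vegetable oil: 14 fl oz × 5/4 = 17.5 fl oz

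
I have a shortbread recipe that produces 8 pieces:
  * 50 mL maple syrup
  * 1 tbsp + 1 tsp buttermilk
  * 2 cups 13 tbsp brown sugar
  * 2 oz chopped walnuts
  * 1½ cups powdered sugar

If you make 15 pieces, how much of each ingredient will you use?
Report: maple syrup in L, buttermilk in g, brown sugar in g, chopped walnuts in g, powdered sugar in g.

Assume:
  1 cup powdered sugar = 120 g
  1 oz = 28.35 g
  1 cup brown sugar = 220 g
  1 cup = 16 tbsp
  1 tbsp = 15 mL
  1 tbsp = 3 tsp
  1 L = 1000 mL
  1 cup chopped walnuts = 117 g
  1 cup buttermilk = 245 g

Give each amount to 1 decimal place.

Scaling factor: 15/8 = 1.875.
maple syrup: 50 mL × 15/8 ÷ 1000 mL/L ≈ 0.1 L
buttermilk: (1 tbsp + 1 tsp = 4/3 tbsp) × 15/8 ÷ 16 tbsp/cup × 245 g/cup ≈ 38.3 g
brown sugar: (2 cup + 13 tbsp = 2.8125 cup) × 15/8 × 220 g/cup ≈ 1160.2 g
chopped walnuts: 2 oz × 15/8 × 28.35 g/oz ≈ 106.3 g
powdered sugar: 1.5 cup × 15/8 × 120 g/cup = 337.5 g

maple syrup: 0.1 L; buttermilk: 38.3 g; brown sugar: 1160.2 g; chopped walnuts: 106.3 g; powdered sugar: 337.5 g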